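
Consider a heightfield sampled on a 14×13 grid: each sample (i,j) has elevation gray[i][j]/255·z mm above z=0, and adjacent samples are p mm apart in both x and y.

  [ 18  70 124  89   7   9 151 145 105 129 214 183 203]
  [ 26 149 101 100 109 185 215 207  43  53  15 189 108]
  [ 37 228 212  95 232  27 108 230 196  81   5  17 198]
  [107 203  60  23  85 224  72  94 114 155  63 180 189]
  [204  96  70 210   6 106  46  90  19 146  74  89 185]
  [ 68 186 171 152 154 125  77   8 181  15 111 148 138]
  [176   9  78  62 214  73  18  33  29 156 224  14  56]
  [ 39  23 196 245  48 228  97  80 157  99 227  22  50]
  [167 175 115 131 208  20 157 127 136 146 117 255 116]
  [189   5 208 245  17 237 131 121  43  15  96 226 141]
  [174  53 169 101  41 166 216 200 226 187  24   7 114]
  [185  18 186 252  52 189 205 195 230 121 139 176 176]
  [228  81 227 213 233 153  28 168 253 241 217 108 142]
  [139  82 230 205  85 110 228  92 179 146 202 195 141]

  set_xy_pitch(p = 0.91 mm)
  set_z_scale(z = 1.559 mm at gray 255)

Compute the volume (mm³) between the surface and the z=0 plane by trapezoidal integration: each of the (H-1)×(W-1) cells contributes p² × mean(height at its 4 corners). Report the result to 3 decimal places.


100.799

height_mm = gray/255 × 1.559; cell vol = 0.91² × mean(4 corners)
unit = 0.91² × 1.559 / (4×255) = 0.00126569 mm³ per gray-sum
row 0: Σ corner-gray over 12 cells = 5539  → 7.0107
row 1: Σ corner-gray over 12 cells = 5963  → 7.5473
row 2: Σ corner-gray over 12 cells = 5939  → 7.5170
row 3: Σ corner-gray over 12 cells = 5135  → 6.4993
row 4: Σ corner-gray over 12 cells = 5155  → 6.5247
row 5: Σ corner-gray over 12 cells = 4914  → 6.2196
row 6: Σ corner-gray over 12 cells = 4985  → 6.3095
row 7: Σ corner-gray over 12 cells = 6390  → 8.0878
row 8: Σ corner-gray over 12 cells = 6475  → 8.1954
row 9: Σ corner-gray over 12 cells = 6086  → 7.7030
row 10: Σ corner-gray over 12 cells = 6955  → 8.8029
row 11: Σ corner-gray over 12 cells = 8101  → 10.2534
row 12: Σ corner-gray over 12 cells = 8002  → 10.1281
Σ rows: total corner-gray = 79639  → 100.7986 mm³


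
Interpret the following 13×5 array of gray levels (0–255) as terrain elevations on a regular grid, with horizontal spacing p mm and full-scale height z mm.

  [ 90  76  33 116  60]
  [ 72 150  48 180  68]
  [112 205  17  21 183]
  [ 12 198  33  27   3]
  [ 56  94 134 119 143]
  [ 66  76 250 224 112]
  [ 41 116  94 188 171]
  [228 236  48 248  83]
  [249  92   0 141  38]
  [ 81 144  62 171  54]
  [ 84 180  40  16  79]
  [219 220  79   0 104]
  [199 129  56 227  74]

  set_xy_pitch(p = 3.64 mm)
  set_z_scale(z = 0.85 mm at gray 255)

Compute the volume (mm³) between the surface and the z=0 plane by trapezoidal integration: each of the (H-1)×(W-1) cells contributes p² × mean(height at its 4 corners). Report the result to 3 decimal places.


238.681

height_mm = gray/255 × 0.85; cell vol = 3.64² × mean(4 corners)
unit = 3.64² × 0.85 / (4×255) = 0.0110413 mm³ per gray-sum
row 0: Σ corner-gray over 4 cells = 1496  → 16.5178
row 1: Σ corner-gray over 4 cells = 1677  → 18.5163
row 2: Σ corner-gray over 4 cells = 1312  → 14.4862
row 3: Σ corner-gray over 4 cells = 1424  → 15.7229
row 4: Σ corner-gray over 4 cells = 2171  → 23.9707
row 5: Σ corner-gray over 4 cells = 2286  → 25.2405
row 6: Σ corner-gray over 4 cells = 2383  → 26.3115
row 7: Σ corner-gray over 4 cells = 2128  → 23.4960
row 8: Σ corner-gray over 4 cells = 1642  → 18.1299
row 9: Σ corner-gray over 4 cells = 1524  → 16.8270
row 10: Σ corner-gray over 4 cells = 1556  → 17.1803
row 11: Σ corner-gray over 4 cells = 2018  → 22.2814
Σ rows: total corner-gray = 21617  → 238.6805 mm³


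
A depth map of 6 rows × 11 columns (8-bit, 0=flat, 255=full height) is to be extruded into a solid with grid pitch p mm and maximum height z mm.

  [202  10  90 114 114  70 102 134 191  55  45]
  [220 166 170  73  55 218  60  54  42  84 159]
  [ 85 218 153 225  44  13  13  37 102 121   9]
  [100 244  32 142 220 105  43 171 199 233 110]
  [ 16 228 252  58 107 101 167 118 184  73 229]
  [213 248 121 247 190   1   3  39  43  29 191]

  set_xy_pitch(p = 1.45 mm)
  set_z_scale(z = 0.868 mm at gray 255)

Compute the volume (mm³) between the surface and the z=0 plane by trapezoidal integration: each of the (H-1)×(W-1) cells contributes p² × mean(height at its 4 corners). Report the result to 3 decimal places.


height_mm = gray/255 × 0.868; cell vol = 1.45² × mean(4 corners)
unit = 1.45² × 0.868 / (4×255) = 0.00178919 mm³ per gray-sum
row 0: Σ corner-gray over 10 cells = 4230  → 7.5683
row 1: Σ corner-gray over 10 cells = 4169  → 7.4591
row 2: Σ corner-gray over 10 cells = 4934  → 8.8278
row 3: Σ corner-gray over 10 cells = 5809  → 10.3934
row 4: Σ corner-gray over 10 cells = 5067  → 9.0658
Σ rows: total corner-gray = 24209  → 43.3144 mm³

43.314


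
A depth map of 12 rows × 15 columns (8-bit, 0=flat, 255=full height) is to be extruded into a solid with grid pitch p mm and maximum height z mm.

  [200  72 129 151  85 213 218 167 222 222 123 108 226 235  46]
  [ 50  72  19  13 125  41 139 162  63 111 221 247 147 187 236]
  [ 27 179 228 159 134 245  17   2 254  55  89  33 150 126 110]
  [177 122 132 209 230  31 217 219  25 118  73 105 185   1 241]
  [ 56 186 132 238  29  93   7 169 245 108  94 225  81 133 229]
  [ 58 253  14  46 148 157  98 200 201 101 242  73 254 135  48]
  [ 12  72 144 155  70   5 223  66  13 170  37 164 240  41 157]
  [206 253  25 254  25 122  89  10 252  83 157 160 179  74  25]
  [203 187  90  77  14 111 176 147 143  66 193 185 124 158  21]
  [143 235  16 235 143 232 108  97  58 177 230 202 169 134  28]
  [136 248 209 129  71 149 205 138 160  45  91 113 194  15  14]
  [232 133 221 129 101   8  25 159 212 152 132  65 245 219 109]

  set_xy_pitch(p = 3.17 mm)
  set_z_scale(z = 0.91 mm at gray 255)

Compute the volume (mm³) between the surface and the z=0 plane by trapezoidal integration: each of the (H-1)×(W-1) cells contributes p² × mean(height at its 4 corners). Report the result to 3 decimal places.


728.879

height_mm = gray/255 × 0.91; cell vol = 3.17² × mean(4 corners)
unit = 3.17² × 0.91 / (4×255) = 0.0089652 mm³ per gray-sum
row 0: Σ corner-gray over 14 cells = 7968  → 71.4347
row 1: Σ corner-gray over 14 cells = 6859  → 61.4923
row 2: Σ corner-gray over 14 cells = 7231  → 64.8273
row 3: Σ corner-gray over 14 cells = 7517  → 67.3914
row 4: Σ corner-gray over 14 cells = 7715  → 69.1665
row 5: Σ corner-gray over 14 cells = 6919  → 62.0302
row 6: Σ corner-gray over 14 cells = 6566  → 58.8655
row 7: Σ corner-gray over 14 cells = 7163  → 64.2177
row 8: Σ corner-gray over 14 cells = 7809  → 70.0092
row 9: Σ corner-gray over 14 cells = 7927  → 71.0671
row 10: Σ corner-gray over 14 cells = 7627  → 68.3775
Σ rows: total corner-gray = 81301  → 728.8793 mm³


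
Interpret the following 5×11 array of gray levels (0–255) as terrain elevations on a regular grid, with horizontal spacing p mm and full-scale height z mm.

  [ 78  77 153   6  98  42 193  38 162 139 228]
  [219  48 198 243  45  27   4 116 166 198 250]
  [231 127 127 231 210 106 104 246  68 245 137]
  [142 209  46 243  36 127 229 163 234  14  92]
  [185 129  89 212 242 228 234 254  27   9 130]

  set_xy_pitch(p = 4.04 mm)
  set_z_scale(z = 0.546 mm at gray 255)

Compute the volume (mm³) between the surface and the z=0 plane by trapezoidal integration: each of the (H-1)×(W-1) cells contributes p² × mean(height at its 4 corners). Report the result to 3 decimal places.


height_mm = gray/255 × 0.546; cell vol = 4.04² × mean(4 corners)
unit = 4.04² × 0.546 / (4×255) = 0.00873686 mm³ per gray-sum
row 0: Σ corner-gray over 10 cells = 4681  → 40.8972
row 1: Σ corner-gray over 10 cells = 5855  → 51.1543
row 2: Σ corner-gray over 10 cells = 6132  → 53.5744
row 3: Σ corner-gray over 10 cells = 5999  → 52.4124
Σ rows: total corner-gray = 22667  → 198.0383 mm³

198.038


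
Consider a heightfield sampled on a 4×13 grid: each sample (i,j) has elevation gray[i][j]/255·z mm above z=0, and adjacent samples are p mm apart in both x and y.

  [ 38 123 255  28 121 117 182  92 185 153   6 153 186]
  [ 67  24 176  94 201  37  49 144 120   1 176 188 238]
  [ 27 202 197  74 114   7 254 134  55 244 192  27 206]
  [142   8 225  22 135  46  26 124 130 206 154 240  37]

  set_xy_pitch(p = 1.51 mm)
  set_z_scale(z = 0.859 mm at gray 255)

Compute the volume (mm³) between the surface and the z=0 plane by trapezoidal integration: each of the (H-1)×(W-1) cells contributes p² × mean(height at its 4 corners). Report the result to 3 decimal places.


34.143

height_mm = gray/255 × 0.859; cell vol = 1.51² × mean(4 corners)
unit = 1.51² × 0.859 / (4×255) = 0.0019202 mm³ per gray-sum
row 0: Σ corner-gray over 12 cells = 5779  → 11.0968
row 1: Σ corner-gray over 12 cells = 5958  → 11.4406
row 2: Σ corner-gray over 12 cells = 6044  → 11.6057
Σ rows: total corner-gray = 17781  → 34.1431 mm³


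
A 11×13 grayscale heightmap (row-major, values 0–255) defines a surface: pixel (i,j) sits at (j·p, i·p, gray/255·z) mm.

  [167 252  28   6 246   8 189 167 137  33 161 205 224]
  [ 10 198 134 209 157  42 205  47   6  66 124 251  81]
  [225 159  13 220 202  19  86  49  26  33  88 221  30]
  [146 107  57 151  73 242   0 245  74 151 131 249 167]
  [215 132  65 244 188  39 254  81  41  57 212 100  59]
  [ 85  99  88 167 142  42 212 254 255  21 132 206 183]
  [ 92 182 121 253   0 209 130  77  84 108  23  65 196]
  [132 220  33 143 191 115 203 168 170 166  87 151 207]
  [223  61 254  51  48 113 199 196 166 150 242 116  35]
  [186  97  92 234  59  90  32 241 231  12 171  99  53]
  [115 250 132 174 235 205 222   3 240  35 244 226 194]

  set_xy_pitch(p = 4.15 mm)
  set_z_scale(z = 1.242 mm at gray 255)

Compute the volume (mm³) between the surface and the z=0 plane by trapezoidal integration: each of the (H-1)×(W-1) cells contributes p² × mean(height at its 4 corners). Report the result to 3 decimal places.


height_mm = gray/255 × 1.242; cell vol = 4.15² × mean(4 corners)
unit = 4.15² × 1.242 / (4×255) = 0.0209709 mm³ per gray-sum
row 0: Σ corner-gray over 12 cells = 6224  → 130.5230
row 1: Σ corner-gray over 12 cells = 5456  → 114.4174
row 2: Σ corner-gray over 12 cells = 5760  → 120.7925
row 3: Σ corner-gray over 12 cells = 6373  → 133.6477
row 4: Σ corner-gray over 12 cells = 6604  → 138.4920
row 5: Σ corner-gray over 12 cells = 6296  → 132.0330
row 6: Σ corner-gray over 12 cells = 6425  → 134.7382
row 7: Σ corner-gray over 12 cells = 7083  → 148.5371
row 8: Σ corner-gray over 12 cells = 6405  → 134.3188
row 9: Σ corner-gray over 12 cells = 7196  → 150.9068
Σ rows: total corner-gray = 63822  → 1338.4065 mm³

1338.406


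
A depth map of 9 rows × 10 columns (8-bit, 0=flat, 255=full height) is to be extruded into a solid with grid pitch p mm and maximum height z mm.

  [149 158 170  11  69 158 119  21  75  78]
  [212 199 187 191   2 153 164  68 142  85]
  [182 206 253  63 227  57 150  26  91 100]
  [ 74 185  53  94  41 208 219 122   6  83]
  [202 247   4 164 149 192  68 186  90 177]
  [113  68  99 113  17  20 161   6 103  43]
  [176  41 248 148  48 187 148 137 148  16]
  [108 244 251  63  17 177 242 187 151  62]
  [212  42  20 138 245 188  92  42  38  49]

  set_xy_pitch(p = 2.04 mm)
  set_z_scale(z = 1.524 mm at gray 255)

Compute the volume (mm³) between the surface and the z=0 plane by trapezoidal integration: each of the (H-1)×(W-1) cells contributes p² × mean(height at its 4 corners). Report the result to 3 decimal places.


height_mm = gray/255 × 1.524; cell vol = 2.04² × mean(4 corners)
unit = 2.04² × 1.524 / (4×255) = 0.00621792 mm³ per gray-sum
row 0: Σ corner-gray over 9 cells = 4298  → 26.7246
row 1: Σ corner-gray over 9 cells = 4937  → 30.6979
row 2: Σ corner-gray over 9 cells = 4441  → 27.6138
row 3: Σ corner-gray over 9 cells = 4592  → 28.5527
row 4: Σ corner-gray over 9 cells = 3909  → 24.3058
row 5: Σ corner-gray over 9 cells = 3732  → 23.2053
row 6: Σ corner-gray over 9 cells = 5236  → 32.5570
row 7: Σ corner-gray over 9 cells = 4705  → 29.2553
Σ rows: total corner-gray = 35850  → 222.9124 mm³

222.912


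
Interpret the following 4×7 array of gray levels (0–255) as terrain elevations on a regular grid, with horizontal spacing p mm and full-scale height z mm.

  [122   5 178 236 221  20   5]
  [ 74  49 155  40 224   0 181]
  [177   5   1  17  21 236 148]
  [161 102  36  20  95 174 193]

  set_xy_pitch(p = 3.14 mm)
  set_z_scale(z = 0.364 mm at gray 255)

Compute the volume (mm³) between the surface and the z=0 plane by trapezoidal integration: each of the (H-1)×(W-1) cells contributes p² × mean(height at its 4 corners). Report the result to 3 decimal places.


23.951

height_mm = gray/255 × 0.364; cell vol = 3.14² × mean(4 corners)
unit = 3.14² × 0.364 / (4×255) = 0.00351852 mm³ per gray-sum
row 0: Σ corner-gray over 6 cells = 2638  → 9.2819
row 1: Σ corner-gray over 6 cells = 2076  → 7.3045
row 2: Σ corner-gray over 6 cells = 2093  → 7.3643
Σ rows: total corner-gray = 6807  → 23.9506 mm³


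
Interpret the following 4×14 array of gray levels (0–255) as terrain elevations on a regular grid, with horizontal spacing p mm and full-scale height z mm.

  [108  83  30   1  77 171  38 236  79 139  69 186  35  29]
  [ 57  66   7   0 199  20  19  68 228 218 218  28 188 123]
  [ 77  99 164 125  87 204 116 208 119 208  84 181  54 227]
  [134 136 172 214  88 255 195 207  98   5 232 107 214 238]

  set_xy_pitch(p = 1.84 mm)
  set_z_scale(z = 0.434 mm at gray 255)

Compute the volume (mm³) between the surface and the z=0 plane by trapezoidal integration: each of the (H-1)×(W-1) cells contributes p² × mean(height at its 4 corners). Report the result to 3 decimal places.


height_mm = gray/255 × 0.434; cell vol = 1.84² × mean(4 corners)
unit = 1.84² × 0.434 / (4×255) = 0.00144054 mm³ per gray-sum
row 0: Σ corner-gray over 13 cells = 5123  → 7.3799
row 1: Σ corner-gray over 13 cells = 6300  → 9.0754
row 2: Σ corner-gray over 13 cells = 7820  → 11.2650
Σ rows: total corner-gray = 19243  → 27.7203 mm³

27.720


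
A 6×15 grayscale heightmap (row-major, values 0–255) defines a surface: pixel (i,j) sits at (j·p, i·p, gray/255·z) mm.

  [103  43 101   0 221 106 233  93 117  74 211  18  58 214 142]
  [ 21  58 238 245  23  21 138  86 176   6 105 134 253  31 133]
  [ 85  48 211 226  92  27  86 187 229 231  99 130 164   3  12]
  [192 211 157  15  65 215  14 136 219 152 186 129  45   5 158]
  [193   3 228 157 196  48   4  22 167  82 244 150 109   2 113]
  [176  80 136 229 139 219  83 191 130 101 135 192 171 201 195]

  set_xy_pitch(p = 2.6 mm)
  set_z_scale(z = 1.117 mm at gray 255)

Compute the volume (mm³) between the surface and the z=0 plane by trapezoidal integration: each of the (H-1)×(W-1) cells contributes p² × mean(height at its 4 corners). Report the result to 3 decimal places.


253.578

height_mm = gray/255 × 1.117; cell vol = 2.6² × mean(4 corners)
unit = 2.6² × 1.117 / (4×255) = 0.00740286 mm³ per gray-sum
row 0: Σ corner-gray over 14 cells = 6405  → 47.4153
row 1: Σ corner-gray over 14 cells = 6745  → 49.9323
row 2: Σ corner-gray over 14 cells = 7011  → 51.9015
row 3: Σ corner-gray over 14 cells = 6578  → 48.6960
row 4: Σ corner-gray over 14 cells = 7515  → 55.6325
Σ rows: total corner-gray = 34254  → 253.5777 mm³


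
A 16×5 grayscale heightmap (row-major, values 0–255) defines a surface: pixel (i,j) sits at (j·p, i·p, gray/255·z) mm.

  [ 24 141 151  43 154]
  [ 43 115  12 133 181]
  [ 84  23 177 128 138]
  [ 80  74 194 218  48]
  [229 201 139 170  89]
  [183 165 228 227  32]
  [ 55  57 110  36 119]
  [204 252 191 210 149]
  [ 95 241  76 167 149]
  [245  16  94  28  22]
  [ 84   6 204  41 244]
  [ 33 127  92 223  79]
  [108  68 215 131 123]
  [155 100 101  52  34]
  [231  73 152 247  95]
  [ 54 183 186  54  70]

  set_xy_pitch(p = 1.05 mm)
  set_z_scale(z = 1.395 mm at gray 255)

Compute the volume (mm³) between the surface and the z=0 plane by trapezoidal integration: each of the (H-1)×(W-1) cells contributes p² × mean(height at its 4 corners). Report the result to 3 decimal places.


46.043

height_mm = gray/255 × 1.395; cell vol = 1.05² × mean(4 corners)
unit = 1.05² × 1.395 / (4×255) = 0.00150783 mm³ per gray-sum
row 0: Σ corner-gray over 4 cells = 1592  → 2.4005
row 1: Σ corner-gray over 4 cells = 1622  → 2.4457
row 2: Σ corner-gray over 4 cells = 1978  → 2.9825
row 3: Σ corner-gray over 4 cells = 2438  → 3.6761
row 4: Σ corner-gray over 4 cells = 2793  → 4.2114
row 5: Σ corner-gray over 4 cells = 2035  → 3.0684
row 6: Σ corner-gray over 4 cells = 2239  → 3.3760
row 7: Σ corner-gray over 4 cells = 2871  → 4.3290
row 8: Σ corner-gray over 4 cells = 1755  → 2.6462
row 9: Σ corner-gray over 4 cells = 1373  → 2.0703
row 10: Σ corner-gray over 4 cells = 1826  → 2.7533
row 11: Σ corner-gray over 4 cells = 2055  → 3.0986
row 12: Σ corner-gray over 4 cells = 1754  → 2.6447
row 13: Σ corner-gray over 4 cells = 1965  → 2.9629
row 14: Σ corner-gray over 4 cells = 2240  → 3.3775
Σ rows: total corner-gray = 30536  → 46.0431 mm³


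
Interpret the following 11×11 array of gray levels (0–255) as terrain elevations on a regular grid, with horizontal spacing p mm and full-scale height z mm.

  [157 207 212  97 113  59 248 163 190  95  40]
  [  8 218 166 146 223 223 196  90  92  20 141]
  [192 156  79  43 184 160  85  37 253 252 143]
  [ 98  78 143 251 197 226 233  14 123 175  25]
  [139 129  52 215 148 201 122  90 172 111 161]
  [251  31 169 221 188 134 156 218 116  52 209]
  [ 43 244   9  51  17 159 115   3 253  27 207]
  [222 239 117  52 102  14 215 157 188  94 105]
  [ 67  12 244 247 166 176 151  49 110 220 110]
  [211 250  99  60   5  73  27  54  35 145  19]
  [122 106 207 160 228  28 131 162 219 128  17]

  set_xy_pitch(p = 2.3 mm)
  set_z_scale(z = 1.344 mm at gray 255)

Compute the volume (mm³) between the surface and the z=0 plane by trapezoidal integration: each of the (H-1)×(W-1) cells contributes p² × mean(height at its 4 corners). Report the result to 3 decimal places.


height_mm = gray/255 × 1.344; cell vol = 2.3² × mean(4 corners)
unit = 2.3² × 1.344 / (4×255) = 0.00697035 mm³ per gray-sum
row 0: Σ corner-gray over 10 cells = 5862  → 40.8602
row 1: Σ corner-gray over 10 cells = 5730  → 39.9401
row 2: Σ corner-gray over 10 cells = 5836  → 40.6790
row 3: Σ corner-gray over 10 cells = 5783  → 40.3096
row 4: Σ corner-gray over 10 cells = 5810  → 40.4978
row 5: Σ corner-gray over 10 cells = 5036  → 35.1027
row 6: Σ corner-gray over 10 cells = 4689  → 32.6840
row 7: Σ corner-gray over 10 cells = 5610  → 39.1037
row 8: Σ corner-gray over 10 cells = 4653  → 32.4331
row 9: Σ corner-gray over 10 cells = 4603  → 32.0845
Σ rows: total corner-gray = 53612  → 373.6946 mm³

373.695


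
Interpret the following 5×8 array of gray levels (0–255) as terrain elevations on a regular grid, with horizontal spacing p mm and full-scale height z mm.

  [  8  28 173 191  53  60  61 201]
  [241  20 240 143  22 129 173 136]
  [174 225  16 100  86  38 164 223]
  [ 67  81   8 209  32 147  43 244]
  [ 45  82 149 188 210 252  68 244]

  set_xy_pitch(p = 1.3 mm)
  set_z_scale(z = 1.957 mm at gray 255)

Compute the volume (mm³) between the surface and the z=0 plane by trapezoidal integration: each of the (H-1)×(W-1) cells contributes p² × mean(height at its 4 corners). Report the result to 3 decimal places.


42.807

height_mm = gray/255 × 1.957; cell vol = 1.3² × mean(4 corners)
unit = 1.3² × 1.957 / (4×255) = 0.00324248 mm³ per gray-sum
row 0: Σ corner-gray over 7 cells = 3172  → 10.2851
row 1: Σ corner-gray over 7 cells = 3486  → 11.3033
row 2: Σ corner-gray over 7 cells = 3006  → 9.7469
row 3: Σ corner-gray over 7 cells = 3538  → 11.4719
Σ rows: total corner-gray = 13202  → 42.8072 mm³


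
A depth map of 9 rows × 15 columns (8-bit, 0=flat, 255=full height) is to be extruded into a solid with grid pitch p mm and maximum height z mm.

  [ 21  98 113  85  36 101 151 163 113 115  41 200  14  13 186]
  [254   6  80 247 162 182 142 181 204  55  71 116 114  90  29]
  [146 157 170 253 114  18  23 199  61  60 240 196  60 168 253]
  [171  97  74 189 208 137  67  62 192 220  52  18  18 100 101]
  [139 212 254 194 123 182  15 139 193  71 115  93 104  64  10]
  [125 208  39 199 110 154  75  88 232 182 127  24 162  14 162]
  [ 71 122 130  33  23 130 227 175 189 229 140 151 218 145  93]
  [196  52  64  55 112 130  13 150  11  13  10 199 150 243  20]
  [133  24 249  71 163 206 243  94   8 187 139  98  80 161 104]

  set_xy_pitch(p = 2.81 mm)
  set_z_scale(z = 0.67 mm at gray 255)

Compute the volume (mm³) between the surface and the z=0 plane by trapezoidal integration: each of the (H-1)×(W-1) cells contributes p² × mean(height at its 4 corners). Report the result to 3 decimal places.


285.660

height_mm = gray/255 × 0.67; cell vol = 2.81² × mean(4 corners)
unit = 2.81² × 0.67 / (4×255) = 0.00518665 mm³ per gray-sum
row 0: Σ corner-gray over 14 cells = 6276  → 32.5514
row 1: Σ corner-gray over 14 cells = 7420  → 38.4850
row 2: Σ corner-gray over 14 cells = 6977  → 36.1873
row 3: Σ corner-gray over 14 cells = 6807  → 35.3056
row 4: Σ corner-gray over 14 cells = 7182  → 37.2505
row 5: Σ corner-gray over 14 cells = 7503  → 38.9155
row 6: Σ corner-gray over 14 cells = 6608  → 34.2734
row 7: Σ corner-gray over 14 cells = 6303  → 32.6915
Σ rows: total corner-gray = 55076  → 285.6602 mm³


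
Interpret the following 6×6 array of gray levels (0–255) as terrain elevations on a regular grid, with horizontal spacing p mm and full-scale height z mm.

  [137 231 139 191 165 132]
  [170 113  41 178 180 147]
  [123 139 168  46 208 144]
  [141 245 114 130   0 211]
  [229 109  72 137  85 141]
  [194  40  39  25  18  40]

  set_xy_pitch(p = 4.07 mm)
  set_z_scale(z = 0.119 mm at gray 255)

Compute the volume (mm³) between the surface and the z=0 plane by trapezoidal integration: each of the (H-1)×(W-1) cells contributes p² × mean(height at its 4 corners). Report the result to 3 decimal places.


height_mm = gray/255 × 0.119; cell vol = 4.07² × mean(4 corners)
unit = 4.07² × 0.119 / (4×255) = 0.00193257 mm³ per gray-sum
row 0: Σ corner-gray over 5 cells = 3062  → 5.9175
row 1: Σ corner-gray over 5 cells = 2730  → 5.2759
row 2: Σ corner-gray over 5 cells = 2719  → 5.2547
row 3: Σ corner-gray over 5 cells = 2506  → 4.8430
row 4: Σ corner-gray over 5 cells = 1654  → 3.1965
Σ rows: total corner-gray = 12671  → 24.4876 mm³

24.488


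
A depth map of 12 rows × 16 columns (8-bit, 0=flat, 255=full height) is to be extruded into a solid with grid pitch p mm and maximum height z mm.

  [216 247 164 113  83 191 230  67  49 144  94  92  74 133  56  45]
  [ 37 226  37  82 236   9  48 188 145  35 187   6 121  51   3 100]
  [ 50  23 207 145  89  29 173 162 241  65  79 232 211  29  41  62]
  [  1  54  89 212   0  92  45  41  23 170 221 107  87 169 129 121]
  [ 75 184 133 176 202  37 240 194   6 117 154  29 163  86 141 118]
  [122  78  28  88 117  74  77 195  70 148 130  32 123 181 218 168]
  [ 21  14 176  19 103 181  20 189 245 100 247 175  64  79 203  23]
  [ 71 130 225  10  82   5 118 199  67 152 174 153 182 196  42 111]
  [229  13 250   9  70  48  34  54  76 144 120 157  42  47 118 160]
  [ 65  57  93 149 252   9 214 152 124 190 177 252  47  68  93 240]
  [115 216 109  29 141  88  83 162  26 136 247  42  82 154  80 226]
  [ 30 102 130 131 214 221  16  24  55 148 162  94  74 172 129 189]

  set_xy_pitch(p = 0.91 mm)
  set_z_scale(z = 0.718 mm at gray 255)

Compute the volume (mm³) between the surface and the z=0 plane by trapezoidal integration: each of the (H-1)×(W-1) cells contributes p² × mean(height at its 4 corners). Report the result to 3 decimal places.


height_mm = gray/255 × 0.718; cell vol = 0.91² × mean(4 corners)
unit = 0.91² × 0.718 / (4×255) = 0.000582917 mm³ per gray-sum
row 0: Σ corner-gray over 15 cells = 6620  → 3.8589
row 1: Σ corner-gray over 15 cells = 6449  → 3.7592
row 2: Σ corner-gray over 15 cells = 6564  → 3.8263
row 3: Σ corner-gray over 15 cells = 6917  → 4.0320
row 4: Σ corner-gray over 15 cells = 7325  → 4.2699
row 5: Σ corner-gray over 15 cells = 7082  → 4.1282
row 6: Σ corner-gray over 15 cells = 7326  → 4.2705
row 7: Σ corner-gray over 15 cells = 6405  → 3.7336
row 8: Σ corner-gray over 15 cells = 6812  → 3.9708
row 9: Σ corner-gray over 15 cells = 7590  → 4.4243
row 10: Σ corner-gray over 15 cells = 7094  → 4.1352
Σ rows: total corner-gray = 76184  → 44.4090 mm³

44.409


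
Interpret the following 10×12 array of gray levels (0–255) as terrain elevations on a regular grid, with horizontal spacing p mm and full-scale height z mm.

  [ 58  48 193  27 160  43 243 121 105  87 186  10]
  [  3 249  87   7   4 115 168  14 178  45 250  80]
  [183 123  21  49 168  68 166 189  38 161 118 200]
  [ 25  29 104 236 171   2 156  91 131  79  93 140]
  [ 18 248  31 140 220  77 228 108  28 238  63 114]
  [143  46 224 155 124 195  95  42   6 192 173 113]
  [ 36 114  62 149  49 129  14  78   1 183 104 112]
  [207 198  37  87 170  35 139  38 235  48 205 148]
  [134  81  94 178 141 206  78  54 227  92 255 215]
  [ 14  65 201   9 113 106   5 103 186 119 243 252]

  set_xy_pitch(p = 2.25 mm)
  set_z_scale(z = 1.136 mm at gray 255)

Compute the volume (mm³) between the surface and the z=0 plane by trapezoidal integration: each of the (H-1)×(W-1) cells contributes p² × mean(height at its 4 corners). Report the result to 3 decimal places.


262.167

height_mm = gray/255 × 1.136; cell vol = 2.25² × mean(4 corners)
unit = 2.25² × 1.136 / (4×255) = 0.00563824 mm³ per gray-sum
row 0: Σ corner-gray over 11 cells = 4811  → 27.1255
row 1: Σ corner-gray over 11 cells = 4902  → 27.6386
row 2: Σ corner-gray over 11 cells = 4934  → 27.8191
row 3: Σ corner-gray over 11 cells = 5243  → 29.5613
row 4: Σ corner-gray over 11 cells = 5654  → 31.8786
row 5: Σ corner-gray over 11 cells = 4674  → 26.3531
row 6: Σ corner-gray over 11 cells = 4653  → 26.2347
row 7: Σ corner-gray over 11 cells = 5900  → 33.2656
row 8: Σ corner-gray over 11 cells = 5727  → 32.2902
Σ rows: total corner-gray = 46498  → 262.1667 mm³


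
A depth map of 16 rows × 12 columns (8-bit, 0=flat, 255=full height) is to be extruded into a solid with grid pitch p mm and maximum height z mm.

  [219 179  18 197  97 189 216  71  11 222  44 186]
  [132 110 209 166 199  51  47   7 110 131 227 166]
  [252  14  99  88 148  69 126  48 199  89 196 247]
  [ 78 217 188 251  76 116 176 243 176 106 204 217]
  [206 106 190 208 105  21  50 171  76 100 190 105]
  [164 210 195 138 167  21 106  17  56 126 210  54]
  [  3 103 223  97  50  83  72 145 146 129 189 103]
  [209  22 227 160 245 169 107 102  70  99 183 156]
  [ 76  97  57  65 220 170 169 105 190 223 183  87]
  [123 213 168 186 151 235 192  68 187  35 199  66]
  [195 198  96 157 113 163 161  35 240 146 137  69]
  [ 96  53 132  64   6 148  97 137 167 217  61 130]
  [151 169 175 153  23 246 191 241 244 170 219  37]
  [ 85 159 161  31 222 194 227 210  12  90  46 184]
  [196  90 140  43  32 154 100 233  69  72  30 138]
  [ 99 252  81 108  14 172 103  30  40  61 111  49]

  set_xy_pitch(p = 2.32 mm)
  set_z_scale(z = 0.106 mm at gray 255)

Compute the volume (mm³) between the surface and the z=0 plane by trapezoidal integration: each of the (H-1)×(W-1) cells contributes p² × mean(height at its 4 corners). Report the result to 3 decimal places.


49.370

height_mm = gray/255 × 0.106; cell vol = 2.32² × mean(4 corners)
unit = 2.32² × 0.106 / (4×255) = 0.000559347 mm³ per gray-sum
row 0: Σ corner-gray over 11 cells = 5705  → 3.1911
row 1: Σ corner-gray over 11 cells = 5463  → 3.0557
row 2: Σ corner-gray over 11 cells = 6452  → 3.6089
row 3: Σ corner-gray over 11 cells = 6546  → 3.6615
row 4: Σ corner-gray over 11 cells = 5455  → 3.0512
row 5: Σ corner-gray over 11 cells = 5290  → 2.9589
row 6: Σ corner-gray over 11 cells = 5713  → 3.1956
row 7: Σ corner-gray over 11 cells = 6254  → 3.4982
row 8: Σ corner-gray over 11 cells = 6578  → 3.6794
row 9: Σ corner-gray over 11 cells = 6613  → 3.6990
row 10: Σ corner-gray over 11 cells = 5546  → 3.1021
row 11: Σ corner-gray over 11 cells = 6240  → 3.4903
row 12: Σ corner-gray over 11 cells = 6823  → 3.8164
row 13: Σ corner-gray over 11 cells = 5233  → 2.9271
row 14: Σ corner-gray over 11 cells = 4352  → 2.4343
Σ rows: total corner-gray = 88263  → 49.3697 mm³


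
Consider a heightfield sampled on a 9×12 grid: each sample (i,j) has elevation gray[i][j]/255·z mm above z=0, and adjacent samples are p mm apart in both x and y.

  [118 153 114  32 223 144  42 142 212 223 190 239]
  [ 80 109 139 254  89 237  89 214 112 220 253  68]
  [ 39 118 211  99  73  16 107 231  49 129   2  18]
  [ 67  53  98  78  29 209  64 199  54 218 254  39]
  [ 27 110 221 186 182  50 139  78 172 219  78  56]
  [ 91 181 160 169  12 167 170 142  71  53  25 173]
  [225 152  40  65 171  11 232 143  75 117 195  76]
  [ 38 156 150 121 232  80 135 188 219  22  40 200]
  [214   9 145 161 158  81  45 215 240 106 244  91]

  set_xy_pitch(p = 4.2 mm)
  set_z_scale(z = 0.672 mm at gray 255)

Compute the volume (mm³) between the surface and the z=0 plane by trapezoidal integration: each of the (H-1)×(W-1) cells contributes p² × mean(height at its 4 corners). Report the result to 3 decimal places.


527.135

height_mm = gray/255 × 0.672; cell vol = 4.2² × mean(4 corners)
unit = 4.2² × 0.672 / (4×255) = 0.0116216 mm³ per gray-sum
row 0: Σ corner-gray over 11 cells = 6887  → 80.0383
row 1: Σ corner-gray over 11 cells = 5707  → 66.3247
row 2: Σ corner-gray over 11 cells = 4745  → 55.1447
row 3: Σ corner-gray over 11 cells = 5571  → 64.7442
row 4: Σ corner-gray over 11 cells = 5517  → 64.1166
row 5: Σ corner-gray over 11 cells = 5267  → 61.2112
row 6: Σ corner-gray over 11 cells = 5627  → 65.3950
row 7: Σ corner-gray over 11 cells = 6037  → 70.1599
Σ rows: total corner-gray = 45358  → 527.1347 mm³


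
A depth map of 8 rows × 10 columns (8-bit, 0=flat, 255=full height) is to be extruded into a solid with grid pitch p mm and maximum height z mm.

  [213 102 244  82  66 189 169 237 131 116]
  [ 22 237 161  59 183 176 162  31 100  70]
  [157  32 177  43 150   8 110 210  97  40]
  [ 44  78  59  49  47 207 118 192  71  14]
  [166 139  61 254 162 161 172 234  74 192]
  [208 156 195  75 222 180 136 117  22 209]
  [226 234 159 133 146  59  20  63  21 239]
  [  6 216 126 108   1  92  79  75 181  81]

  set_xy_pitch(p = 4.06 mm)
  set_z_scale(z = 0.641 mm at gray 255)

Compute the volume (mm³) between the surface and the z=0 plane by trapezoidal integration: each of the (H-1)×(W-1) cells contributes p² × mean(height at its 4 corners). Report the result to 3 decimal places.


height_mm = gray/255 × 0.641; cell vol = 4.06² × mean(4 corners)
unit = 4.06² × 0.641 / (4×255) = 0.0103588 mm³ per gray-sum
row 0: Σ corner-gray over 9 cells = 5079  → 52.6124
row 1: Σ corner-gray over 9 cells = 4161  → 43.1030
row 2: Σ corner-gray over 9 cells = 3551  → 36.7841
row 3: Σ corner-gray over 9 cells = 4572  → 47.3605
row 4: Σ corner-gray over 9 cells = 5495  → 56.9217
row 5: Σ corner-gray over 9 cells = 4758  → 49.2872
row 6: Σ corner-gray over 9 cells = 3978  → 41.2074
Σ rows: total corner-gray = 31594  → 327.2763 mm³

327.276


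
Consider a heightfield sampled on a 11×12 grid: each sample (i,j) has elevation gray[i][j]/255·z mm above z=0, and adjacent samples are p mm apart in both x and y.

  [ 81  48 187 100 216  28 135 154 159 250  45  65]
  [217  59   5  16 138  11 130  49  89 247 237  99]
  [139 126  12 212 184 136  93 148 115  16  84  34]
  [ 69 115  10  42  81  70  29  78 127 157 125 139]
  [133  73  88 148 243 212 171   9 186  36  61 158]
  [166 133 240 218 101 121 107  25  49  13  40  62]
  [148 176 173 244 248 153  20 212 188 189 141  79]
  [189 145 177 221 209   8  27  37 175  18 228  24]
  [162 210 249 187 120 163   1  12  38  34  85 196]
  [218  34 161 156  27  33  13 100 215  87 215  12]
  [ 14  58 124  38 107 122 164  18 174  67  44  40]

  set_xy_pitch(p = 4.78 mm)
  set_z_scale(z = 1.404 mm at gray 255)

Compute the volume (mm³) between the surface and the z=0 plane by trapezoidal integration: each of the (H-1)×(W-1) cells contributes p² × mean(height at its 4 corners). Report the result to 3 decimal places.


1589.491

height_mm = gray/255 × 1.404; cell vol = 4.78² × mean(4 corners)
unit = 4.78² × 1.404 / (4×255) = 0.0314502 mm³ per gray-sum
row 0: Σ corner-gray over 11 cells = 5068  → 159.3894
row 1: Σ corner-gray over 11 cells = 4703  → 147.9101
row 2: Σ corner-gray over 11 cells = 4301  → 135.2671
row 3: Σ corner-gray over 11 cells = 4621  → 145.3311
row 4: Σ corner-gray over 11 cells = 5067  → 159.3579
row 5: Σ corner-gray over 11 cells = 6037  → 189.8646
row 6: Σ corner-gray over 11 cells = 6418  → 201.8471
row 7: Σ corner-gray over 11 cells = 5259  → 165.3963
row 8: Σ corner-gray over 11 cells = 4868  → 153.0993
row 9: Σ corner-gray over 11 cells = 4198  → 132.0277
Σ rows: total corner-gray = 50540  → 1589.4906 mm³


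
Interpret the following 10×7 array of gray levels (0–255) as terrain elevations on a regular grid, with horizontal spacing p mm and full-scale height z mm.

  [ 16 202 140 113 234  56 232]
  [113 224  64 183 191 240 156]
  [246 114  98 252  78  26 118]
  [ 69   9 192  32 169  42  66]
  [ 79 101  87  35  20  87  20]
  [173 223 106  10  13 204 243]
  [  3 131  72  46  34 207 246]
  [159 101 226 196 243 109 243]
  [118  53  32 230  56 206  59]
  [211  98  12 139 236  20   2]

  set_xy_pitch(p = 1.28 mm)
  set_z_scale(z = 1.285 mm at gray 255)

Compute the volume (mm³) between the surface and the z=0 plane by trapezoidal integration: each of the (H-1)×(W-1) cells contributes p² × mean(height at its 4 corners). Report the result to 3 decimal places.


53.977

height_mm = gray/255 × 1.285; cell vol = 1.28² × mean(4 corners)
unit = 1.28² × 1.285 / (4×255) = 0.00206406 mm³ per gray-sum
row 0: Σ corner-gray over 6 cells = 3811  → 7.8661
row 1: Σ corner-gray over 6 cells = 3573  → 7.3749
row 2: Σ corner-gray over 6 cells = 2523  → 5.2076
row 3: Σ corner-gray over 6 cells = 1782  → 3.6782
row 4: Σ corner-gray over 6 cells = 2287  → 4.7205
row 5: Σ corner-gray over 6 cells = 2757  → 5.6906
row 6: Σ corner-gray over 6 cells = 3381  → 6.9786
row 7: Σ corner-gray over 6 cells = 3483  → 7.1891
row 8: Σ corner-gray over 6 cells = 2554  → 5.2716
Σ rows: total corner-gray = 26151  → 53.9773 mm³


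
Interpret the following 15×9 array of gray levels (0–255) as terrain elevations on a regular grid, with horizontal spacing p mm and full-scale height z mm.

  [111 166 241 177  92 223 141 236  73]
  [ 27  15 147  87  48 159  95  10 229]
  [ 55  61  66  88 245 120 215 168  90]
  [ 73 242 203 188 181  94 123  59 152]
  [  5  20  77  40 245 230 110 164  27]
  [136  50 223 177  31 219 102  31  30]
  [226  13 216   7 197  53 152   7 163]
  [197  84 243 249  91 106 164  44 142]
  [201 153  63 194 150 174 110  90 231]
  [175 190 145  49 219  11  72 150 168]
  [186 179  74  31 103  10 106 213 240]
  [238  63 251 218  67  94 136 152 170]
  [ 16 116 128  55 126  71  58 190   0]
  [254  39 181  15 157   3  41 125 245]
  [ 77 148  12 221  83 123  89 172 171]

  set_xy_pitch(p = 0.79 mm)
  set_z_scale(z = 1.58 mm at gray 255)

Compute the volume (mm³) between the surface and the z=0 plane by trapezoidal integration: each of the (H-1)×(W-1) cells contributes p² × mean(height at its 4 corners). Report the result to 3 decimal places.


53.128

height_mm = gray/255 × 1.58; cell vol = 0.79² × mean(4 corners)
unit = 0.79² × 1.58 / (4×255) = 0.000966743 mm³ per gray-sum
row 0: Σ corner-gray over 8 cells = 4114  → 3.9772
row 1: Σ corner-gray over 8 cells = 3449  → 3.3343
row 2: Σ corner-gray over 8 cells = 4476  → 4.3271
row 3: Σ corner-gray over 8 cells = 4209  → 4.0690
row 4: Σ corner-gray over 8 cells = 3636  → 3.5151
row 5: Σ corner-gray over 8 cells = 3511  → 3.3942
row 6: Σ corner-gray over 8 cells = 3980  → 3.8476
row 7: Σ corner-gray over 8 cells = 4601  → 4.4480
row 8: Σ corner-gray over 8 cells = 4315  → 4.1715
row 9: Σ corner-gray over 8 cells = 3873  → 3.7442
row 10: Σ corner-gray over 8 cells = 4228  → 4.0874
row 11: Σ corner-gray over 8 cells = 3874  → 3.7452
row 12: Σ corner-gray over 8 cells = 3125  → 3.0211
row 13: Σ corner-gray over 8 cells = 3565  → 3.4464
Σ rows: total corner-gray = 54956  → 53.1283 mm³


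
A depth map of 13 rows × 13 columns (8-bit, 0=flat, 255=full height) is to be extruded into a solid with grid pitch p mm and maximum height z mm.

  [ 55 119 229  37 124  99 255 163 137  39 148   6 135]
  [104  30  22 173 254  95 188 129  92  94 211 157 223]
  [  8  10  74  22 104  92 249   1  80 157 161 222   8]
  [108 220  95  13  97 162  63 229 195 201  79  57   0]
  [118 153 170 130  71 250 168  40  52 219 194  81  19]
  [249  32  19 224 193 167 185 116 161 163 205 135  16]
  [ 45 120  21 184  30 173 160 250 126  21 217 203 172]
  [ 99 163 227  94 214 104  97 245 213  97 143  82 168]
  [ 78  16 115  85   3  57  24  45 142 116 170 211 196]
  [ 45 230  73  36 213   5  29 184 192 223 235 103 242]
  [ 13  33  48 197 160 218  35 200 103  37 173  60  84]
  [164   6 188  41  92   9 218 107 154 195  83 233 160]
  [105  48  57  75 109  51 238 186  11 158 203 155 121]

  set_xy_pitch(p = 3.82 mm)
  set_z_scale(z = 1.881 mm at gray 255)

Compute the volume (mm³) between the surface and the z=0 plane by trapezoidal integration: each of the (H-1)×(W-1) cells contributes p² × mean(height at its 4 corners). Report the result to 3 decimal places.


1940.111

height_mm = gray/255 × 1.881; cell vol = 3.82² × mean(4 corners)
unit = 3.82² × 1.881 / (4×255) = 0.0269101 mm³ per gray-sum
row 0: Σ corner-gray over 12 cells = 6119  → 164.6629
row 1: Σ corner-gray over 12 cells = 5577  → 150.0776
row 2: Σ corner-gray over 12 cells = 5290  → 142.3544
row 3: Σ corner-gray over 12 cells = 6123  → 164.7706
row 4: Σ corner-gray over 12 cells = 6658  → 179.1675
row 5: Σ corner-gray over 12 cells = 6692  → 180.0824
row 6: Σ corner-gray over 12 cells = 6852  → 184.3880
row 7: Σ corner-gray over 12 cells = 5867  → 157.8816
row 8: Σ corner-gray over 12 cells = 5575  → 150.0238
row 9: Σ corner-gray over 12 cells = 5958  → 160.3304
row 10: Σ corner-gray over 12 cells = 5601  → 150.7235
row 11: Σ corner-gray over 12 cells = 5784  → 155.6480
Σ rows: total corner-gray = 72096  → 1940.1107 mm³


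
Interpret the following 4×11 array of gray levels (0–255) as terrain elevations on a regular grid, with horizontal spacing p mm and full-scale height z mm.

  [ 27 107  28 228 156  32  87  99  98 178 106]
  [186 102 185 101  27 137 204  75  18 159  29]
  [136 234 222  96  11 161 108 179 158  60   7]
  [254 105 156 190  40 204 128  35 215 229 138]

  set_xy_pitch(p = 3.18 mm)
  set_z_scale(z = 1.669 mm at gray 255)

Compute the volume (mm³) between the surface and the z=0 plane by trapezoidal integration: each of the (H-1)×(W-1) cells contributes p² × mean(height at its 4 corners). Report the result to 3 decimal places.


height_mm = gray/255 × 1.669; cell vol = 3.18² × mean(4 corners)
unit = 3.18² × 1.669 / (4×255) = 0.0165467 mm³ per gray-sum
row 0: Σ corner-gray over 10 cells = 4390  → 72.6398
row 1: Σ corner-gray over 10 cells = 4832  → 79.9535
row 2: Σ corner-gray over 10 cells = 5597  → 92.6117
Σ rows: total corner-gray = 14819  → 245.2050 mm³

245.205


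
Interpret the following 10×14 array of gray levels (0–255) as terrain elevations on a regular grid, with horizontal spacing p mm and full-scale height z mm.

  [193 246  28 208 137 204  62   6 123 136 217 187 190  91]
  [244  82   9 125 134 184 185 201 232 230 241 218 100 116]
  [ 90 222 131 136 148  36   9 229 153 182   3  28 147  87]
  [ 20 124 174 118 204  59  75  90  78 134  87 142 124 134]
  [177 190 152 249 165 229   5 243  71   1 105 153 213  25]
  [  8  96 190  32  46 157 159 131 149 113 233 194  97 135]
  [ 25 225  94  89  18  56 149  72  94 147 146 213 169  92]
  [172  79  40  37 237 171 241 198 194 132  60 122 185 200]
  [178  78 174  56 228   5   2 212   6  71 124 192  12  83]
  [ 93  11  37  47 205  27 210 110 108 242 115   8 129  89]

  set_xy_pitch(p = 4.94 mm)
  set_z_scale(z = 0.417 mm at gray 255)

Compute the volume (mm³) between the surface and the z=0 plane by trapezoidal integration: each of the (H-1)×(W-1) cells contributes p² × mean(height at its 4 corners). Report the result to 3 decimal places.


597.848

height_mm = gray/255 × 0.417; cell vol = 4.94² × mean(4 corners)
unit = 4.94² × 0.417 / (4×255) = 0.00997677 mm³ per gray-sum
row 0: Σ corner-gray over 13 cells = 8014  → 79.9538
row 1: Σ corner-gray over 13 cells = 7267  → 72.5012
row 2: Σ corner-gray over 13 cells = 5997  → 59.8307
row 3: Σ corner-gray over 13 cells = 6726  → 67.1037
row 4: Σ corner-gray over 13 cells = 7091  → 70.7452
row 5: Σ corner-gray over 13 cells = 6398  → 63.8313
row 6: Σ corner-gray over 13 cells = 6825  → 68.0914
row 7: Σ corner-gray over 13 cells = 6345  → 63.3026
row 8: Σ corner-gray over 13 cells = 5261  → 52.4878
Σ rows: total corner-gray = 59924  → 597.8477 mm³
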